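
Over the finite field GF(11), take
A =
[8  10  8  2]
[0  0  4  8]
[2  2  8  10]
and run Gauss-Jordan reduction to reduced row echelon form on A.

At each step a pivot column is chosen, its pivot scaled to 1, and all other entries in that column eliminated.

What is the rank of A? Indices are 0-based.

rank = 3

pivot(0,0)=8: scale R0 → (1, 4, 1, 3)
  clear (2,0): R2 −= (2)R0 → (0, 5, 6, 4)
pivot(1,1): swap R1↔R2
pivot(1,1)=5: scale R1 → (0, 1, 10, 3)
  clear (0,1): R0 −= (4)R1 → (1, 0, 5, 2)
pivot(2,2)=4: scale R2 → (0, 0, 1, 2)
  clear (0,2): R0 −= (5)R2 → (1, 0, 0, 3)
  clear (1,2): R1 −= (10)R2 → (0, 1, 0, 5)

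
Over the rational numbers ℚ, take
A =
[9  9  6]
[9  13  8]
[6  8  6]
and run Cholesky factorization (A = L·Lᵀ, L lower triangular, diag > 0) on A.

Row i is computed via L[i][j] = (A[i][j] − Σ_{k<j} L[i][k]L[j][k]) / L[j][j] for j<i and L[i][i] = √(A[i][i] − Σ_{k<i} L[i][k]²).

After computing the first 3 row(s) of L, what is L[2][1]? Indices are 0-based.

L[2][1] = 1

Step 1: L[0][0] = √(9) = 3.
  L[1][0] = (9) / L[0][0] = 3.
Step 2: L[1][1] = √(4) = 2.
  L[2][0] = (6) / L[0][0] = 2.
  L[2][1] = (2) / L[1][1] = 1.
Step 3: L[2][2] = √(1) = 1.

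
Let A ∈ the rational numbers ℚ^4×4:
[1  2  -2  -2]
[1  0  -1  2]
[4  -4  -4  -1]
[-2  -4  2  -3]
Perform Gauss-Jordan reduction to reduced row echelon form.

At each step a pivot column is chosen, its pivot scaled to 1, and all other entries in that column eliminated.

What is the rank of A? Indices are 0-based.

step 1: normalize row 0 (÷1) = (1, 2, -2, -2)
  row 1: subtract 1×row0 = (0, -2, 1, 4)
  row 2: subtract 4×row0 = (0, -12, 4, 7)
  row 3: subtract -2×row0 = (0, 0, -2, -7)
step 2: normalize row 1 (÷-2) = (0, 1, -1/2, -2)
  row 0: subtract 2×row1 = (1, 0, -1, 2)
  row 2: subtract -12×row1 = (0, 0, -2, -17)
step 3: normalize row 2 (÷-2) = (0, 0, 1, 17/2)
  row 0: subtract -1×row2 = (1, 0, 0, 21/2)
  row 1: subtract -1/2×row2 = (0, 1, 0, 9/4)
  row 3: subtract -2×row2 = (0, 0, 0, 10)
step 4: normalize row 3 (÷10) = (0, 0, 0, 1)
  row 0: subtract 21/2×row3 = (1, 0, 0, 0)
  row 1: subtract 9/4×row3 = (0, 1, 0, 0)
  row 2: subtract 17/2×row3 = (0, 0, 1, 0)

rank = 4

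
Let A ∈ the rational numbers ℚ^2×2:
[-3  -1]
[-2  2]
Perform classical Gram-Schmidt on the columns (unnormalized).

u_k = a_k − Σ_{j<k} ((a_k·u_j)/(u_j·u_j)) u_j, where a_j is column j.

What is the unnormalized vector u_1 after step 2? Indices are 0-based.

Step 1: u_0 = a_0 = (-3, -2).
Step 2: u_1 = a_1 − (-1/13)·u_0 = (-16/13, 24/13).

u_1 = (-16/13, 24/13)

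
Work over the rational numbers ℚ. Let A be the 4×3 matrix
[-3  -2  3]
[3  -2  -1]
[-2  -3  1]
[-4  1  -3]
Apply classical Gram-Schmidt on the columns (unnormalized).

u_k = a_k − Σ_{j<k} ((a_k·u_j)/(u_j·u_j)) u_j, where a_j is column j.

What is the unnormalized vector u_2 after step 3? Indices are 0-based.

u_2 = (31/17, -173/85, -12/17, -216/85)

Step 1: u_0 = a_0 = (-3, 3, -2, -4).
Step 2: u_1 = a_1 − (1/19)·u_0 = (-35/19, -41/19, -55/19, 23/19).
Step 3: u_2 = a_2 − (-1/19)·u_0 − (-47/85)·u_1 = (31/17, -173/85, -12/17, -216/85).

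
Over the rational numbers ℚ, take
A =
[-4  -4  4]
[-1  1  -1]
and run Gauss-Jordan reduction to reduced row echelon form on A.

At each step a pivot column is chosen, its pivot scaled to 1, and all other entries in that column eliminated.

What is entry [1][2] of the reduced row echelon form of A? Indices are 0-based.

step 1: normalize row 0 (÷-4) = (1, 1, -1)
  row 1: subtract -1×row0 = (0, 2, -2)
step 2: normalize row 1 (÷2) = (0, 1, -1)
  row 0: subtract 1×row1 = (1, 0, 0)

M[1][2] = -1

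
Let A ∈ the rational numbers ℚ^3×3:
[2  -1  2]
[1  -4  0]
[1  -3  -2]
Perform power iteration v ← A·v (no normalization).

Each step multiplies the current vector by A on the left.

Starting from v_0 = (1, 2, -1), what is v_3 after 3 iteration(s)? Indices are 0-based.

v_0 = (1, 2, -1).
v_1 = A·v_0 = (-2, -7, -3).
v_2 = A·v_1 = (-3, 26, 25).
v_3 = A·v_2 = (18, -107, -131).

v_3 = (18, -107, -131)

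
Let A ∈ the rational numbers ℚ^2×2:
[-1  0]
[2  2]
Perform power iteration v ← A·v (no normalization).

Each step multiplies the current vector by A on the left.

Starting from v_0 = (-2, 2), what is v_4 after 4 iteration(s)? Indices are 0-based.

v_4 = (-2, 12)

v_0 = (-2, 2).
v_1 = A·v_0 = (2, 0).
v_2 = A·v_1 = (-2, 4).
v_3 = A·v_2 = (2, 4).
v_4 = A·v_3 = (-2, 12).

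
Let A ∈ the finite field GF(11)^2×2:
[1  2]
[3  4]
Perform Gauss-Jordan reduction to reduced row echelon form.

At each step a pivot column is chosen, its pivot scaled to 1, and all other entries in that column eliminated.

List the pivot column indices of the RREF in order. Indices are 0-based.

pivot(0,0)=1: scale R0 → (1, 2)
  clear (1,0): R1 −= (3)R0 → (0, 9)
pivot(1,1)=9: scale R1 → (0, 1)
  clear (0,1): R0 −= (2)R1 → (1, 0)

pivot columns: 0, 1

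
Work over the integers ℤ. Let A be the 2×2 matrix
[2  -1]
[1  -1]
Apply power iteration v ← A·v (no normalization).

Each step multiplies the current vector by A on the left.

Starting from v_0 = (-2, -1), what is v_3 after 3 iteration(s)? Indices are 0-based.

v_3 = (-8, -3)

v_0 = (-2, -1).
v_1 = A·v_0 = (-3, -1).
v_2 = A·v_1 = (-5, -2).
v_3 = A·v_2 = (-8, -3).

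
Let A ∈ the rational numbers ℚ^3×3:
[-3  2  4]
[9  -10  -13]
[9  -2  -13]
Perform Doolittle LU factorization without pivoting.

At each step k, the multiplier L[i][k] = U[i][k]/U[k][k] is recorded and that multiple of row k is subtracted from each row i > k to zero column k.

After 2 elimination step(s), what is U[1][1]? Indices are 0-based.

U[1][1] = -4

k=0: U[0][0]=-3
  eliminate (1,0): mult=-3, new row 1: (0, -4, -1); set L[1][0]=-3
  eliminate (2,0): mult=-3, new row 2: (0, 4, -1); set L[2][0]=-3
k=1: U[1][1]=-4
  eliminate (2,1): mult=-1, new row 2: (0, 0, -2); set L[2][1]=-1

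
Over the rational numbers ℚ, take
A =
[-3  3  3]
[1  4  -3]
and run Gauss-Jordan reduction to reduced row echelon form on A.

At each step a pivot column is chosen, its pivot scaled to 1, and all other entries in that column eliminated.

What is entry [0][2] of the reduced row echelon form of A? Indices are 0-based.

M[0][2] = -7/5

pivot(0,0)=-3: scale R0 → (1, -1, -1)
  clear (1,0): R1 −= (1)R0 → (0, 5, -2)
pivot(1,1)=5: scale R1 → (0, 1, -2/5)
  clear (0,1): R0 −= (-1)R1 → (1, 0, -7/5)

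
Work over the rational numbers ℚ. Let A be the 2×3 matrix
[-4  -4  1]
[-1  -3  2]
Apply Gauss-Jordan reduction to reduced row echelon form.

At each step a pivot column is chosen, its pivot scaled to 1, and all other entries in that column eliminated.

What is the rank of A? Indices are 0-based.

[1] R0 /= -4  ⇒  (1, 1, -1/4)
     R1 -= -1·R0  ⇒  (0, -2, 7/4)
[2] R1 /= -2  ⇒  (0, 1, -7/8)
     R0 -= 1·R1  ⇒  (1, 0, 5/8)

rank = 2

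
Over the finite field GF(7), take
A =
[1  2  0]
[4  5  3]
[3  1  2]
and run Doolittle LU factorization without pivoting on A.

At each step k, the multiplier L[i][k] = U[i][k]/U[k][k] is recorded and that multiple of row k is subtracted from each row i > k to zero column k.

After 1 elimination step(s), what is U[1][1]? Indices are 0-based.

Step 1: pivot at (0,0) is 1.
  row1 ← row1 − (4)·row0  ⇒  L[1][0]=4, U row1=(0, 4, 3)
  row2 ← row2 − (3)·row0  ⇒  L[2][0]=3, U row2=(0, 2, 2)

U[1][1] = 4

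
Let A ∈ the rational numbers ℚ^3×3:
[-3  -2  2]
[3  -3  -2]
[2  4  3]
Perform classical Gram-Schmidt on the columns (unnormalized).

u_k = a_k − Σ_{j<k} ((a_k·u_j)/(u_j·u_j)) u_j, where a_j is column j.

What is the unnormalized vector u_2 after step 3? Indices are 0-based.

u_2 = (1170/613, 520/613, 975/613)

Step 1: u_0 = a_0 = (-3, 3, 2).
Step 2: u_1 = a_1 − (5/22)·u_0 = (-29/22, -81/22, 39/11).
Step 3: u_2 = a_2 − (-3/11)·u_0 − (338/613)·u_1 = (1170/613, 520/613, 975/613).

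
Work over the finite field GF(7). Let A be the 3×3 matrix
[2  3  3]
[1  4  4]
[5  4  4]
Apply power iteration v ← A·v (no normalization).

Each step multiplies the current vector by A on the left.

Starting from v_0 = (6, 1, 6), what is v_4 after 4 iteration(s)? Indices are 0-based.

v_4 = (5, 2, 2)

v_0 = (6, 1, 6).
v_1 = A·v_0 = (5, 6, 2).
v_2 = A·v_1 = (6, 2, 1).
v_3 = A·v_2 = (0, 4, 0).
v_4 = A·v_3 = (5, 2, 2).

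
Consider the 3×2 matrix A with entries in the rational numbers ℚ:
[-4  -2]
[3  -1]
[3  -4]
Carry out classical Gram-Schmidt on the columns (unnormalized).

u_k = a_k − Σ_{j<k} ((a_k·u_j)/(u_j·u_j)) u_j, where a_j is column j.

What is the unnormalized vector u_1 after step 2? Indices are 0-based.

u_1 = (-48/17, -13/34, -115/34)

Step 1: u_0 = a_0 = (-4, 3, 3).
Step 2: u_1 = a_1 − (-7/34)·u_0 = (-48/17, -13/34, -115/34).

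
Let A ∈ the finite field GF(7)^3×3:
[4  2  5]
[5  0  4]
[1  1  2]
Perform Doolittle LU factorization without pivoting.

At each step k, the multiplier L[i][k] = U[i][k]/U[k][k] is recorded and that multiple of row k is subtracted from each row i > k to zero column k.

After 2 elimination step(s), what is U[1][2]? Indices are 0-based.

U[1][2] = 3

k=0: U[0][0]=4
  eliminate (1,0): mult=3, new row 1: (0, 1, 3); set L[1][0]=3
  eliminate (2,0): mult=2, new row 2: (0, 4, 6); set L[2][0]=2
k=1: U[1][1]=1
  eliminate (2,1): mult=4, new row 2: (0, 0, 1); set L[2][1]=4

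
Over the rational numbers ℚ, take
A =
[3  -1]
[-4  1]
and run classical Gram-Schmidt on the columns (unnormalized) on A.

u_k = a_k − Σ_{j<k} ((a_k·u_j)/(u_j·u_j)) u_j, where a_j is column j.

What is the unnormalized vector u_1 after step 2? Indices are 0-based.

u_1 = (-4/25, -3/25)

Step 1: u_0 = a_0 = (3, -4).
Step 2: u_1 = a_1 − (-7/25)·u_0 = (-4/25, -3/25).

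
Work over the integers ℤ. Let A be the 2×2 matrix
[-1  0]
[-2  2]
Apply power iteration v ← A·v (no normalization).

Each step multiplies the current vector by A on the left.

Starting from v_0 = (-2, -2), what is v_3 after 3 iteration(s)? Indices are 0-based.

v_3 = (2, -4)

v_0 = (-2, -2).
v_1 = A·v_0 = (2, 0).
v_2 = A·v_1 = (-2, -4).
v_3 = A·v_2 = (2, -4).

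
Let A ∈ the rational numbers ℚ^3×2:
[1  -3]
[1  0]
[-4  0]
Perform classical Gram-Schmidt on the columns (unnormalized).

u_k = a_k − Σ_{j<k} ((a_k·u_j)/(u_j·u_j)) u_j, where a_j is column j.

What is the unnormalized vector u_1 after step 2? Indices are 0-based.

u_1 = (-17/6, 1/6, -2/3)

Step 1: u_0 = a_0 = (1, 1, -4).
Step 2: u_1 = a_1 − (-1/6)·u_0 = (-17/6, 1/6, -2/3).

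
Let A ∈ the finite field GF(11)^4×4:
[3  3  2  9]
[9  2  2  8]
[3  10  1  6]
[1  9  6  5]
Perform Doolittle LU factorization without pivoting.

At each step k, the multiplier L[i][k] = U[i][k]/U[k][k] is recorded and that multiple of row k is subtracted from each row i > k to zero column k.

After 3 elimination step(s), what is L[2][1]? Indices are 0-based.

L[2][1] = 10

k=0: U[0][0]=3
  eliminate (1,0): mult=3, new row 1: (0, 4, 7, 3); set L[1][0]=3
  eliminate (2,0): mult=1, new row 2: (0, 7, 10, 8); set L[2][0]=1
  eliminate (3,0): mult=4, new row 3: (0, 8, 9, 2); set L[3][0]=4
k=1: U[1][1]=4
  eliminate (2,1): mult=10, new row 2: (0, 0, 6, 0); set L[2][1]=10
  eliminate (3,1): mult=2, new row 3: (0, 0, 6, 7); set L[3][1]=2
k=2: U[2][2]=6
  eliminate (3,2): mult=1, new row 3: (0, 0, 0, 7); set L[3][2]=1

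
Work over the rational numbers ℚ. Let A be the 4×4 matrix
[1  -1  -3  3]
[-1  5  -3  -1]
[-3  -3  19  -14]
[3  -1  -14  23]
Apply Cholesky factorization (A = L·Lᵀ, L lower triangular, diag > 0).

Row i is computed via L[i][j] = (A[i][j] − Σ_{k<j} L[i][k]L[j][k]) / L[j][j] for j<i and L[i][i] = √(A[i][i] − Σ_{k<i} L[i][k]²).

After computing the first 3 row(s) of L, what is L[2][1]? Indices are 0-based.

Step 1: L[0][0] = √(1) = 1.
  L[1][0] = (-1) / L[0][0] = -1.
Step 2: L[1][1] = √(4) = 2.
  L[2][0] = (-3) / L[0][0] = -3.
  L[2][1] = (-6) / L[1][1] = -3.
Step 3: L[2][2] = √(1) = 1.

L[2][1] = -3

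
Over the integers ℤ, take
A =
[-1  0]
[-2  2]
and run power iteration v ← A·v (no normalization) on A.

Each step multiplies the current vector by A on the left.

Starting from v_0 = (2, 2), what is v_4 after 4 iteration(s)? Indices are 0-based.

v_0 = (2, 2).
v_1 = A·v_0 = (-2, 0).
v_2 = A·v_1 = (2, 4).
v_3 = A·v_2 = (-2, 4).
v_4 = A·v_3 = (2, 12).

v_4 = (2, 12)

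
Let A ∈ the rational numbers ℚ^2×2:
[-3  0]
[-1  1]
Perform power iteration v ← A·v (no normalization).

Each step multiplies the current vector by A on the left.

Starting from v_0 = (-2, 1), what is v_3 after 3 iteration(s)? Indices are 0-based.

v_0 = (-2, 1).
v_1 = A·v_0 = (6, 3).
v_2 = A·v_1 = (-18, -3).
v_3 = A·v_2 = (54, 15).

v_3 = (54, 15)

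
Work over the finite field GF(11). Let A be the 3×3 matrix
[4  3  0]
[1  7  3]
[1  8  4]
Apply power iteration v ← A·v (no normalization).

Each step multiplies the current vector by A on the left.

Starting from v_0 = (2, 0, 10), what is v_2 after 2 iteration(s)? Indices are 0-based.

v_0 = (2, 0, 10).
v_1 = A·v_0 = (8, 10, 9).
v_2 = A·v_1 = (7, 6, 3).

v_2 = (7, 6, 3)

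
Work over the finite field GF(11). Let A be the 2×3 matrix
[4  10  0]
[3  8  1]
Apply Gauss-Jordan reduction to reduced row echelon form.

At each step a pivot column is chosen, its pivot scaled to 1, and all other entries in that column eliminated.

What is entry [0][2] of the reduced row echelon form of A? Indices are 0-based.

[1] R0 /= 4  ⇒  (1, 8, 0)
     R1 -= 3·R0  ⇒  (0, 6, 1)
[2] R1 /= 6  ⇒  (0, 1, 2)
     R0 -= 8·R1  ⇒  (1, 0, 6)

M[0][2] = 6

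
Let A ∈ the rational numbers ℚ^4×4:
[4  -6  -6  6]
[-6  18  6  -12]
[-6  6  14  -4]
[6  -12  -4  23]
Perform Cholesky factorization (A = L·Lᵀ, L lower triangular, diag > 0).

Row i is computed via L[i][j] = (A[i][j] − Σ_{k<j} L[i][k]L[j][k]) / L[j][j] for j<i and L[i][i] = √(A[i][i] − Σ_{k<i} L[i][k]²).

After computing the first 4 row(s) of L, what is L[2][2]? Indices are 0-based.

L[2][2] = 2

Step 1: L[0][0] = √(4) = 2.
  L[1][0] = (-6) / L[0][0] = -3.
Step 2: L[1][1] = √(9) = 3.
  L[2][0] = (-6) / L[0][0] = -3.
  L[2][1] = (-3) / L[1][1] = -1.
Step 3: L[2][2] = √(4) = 2.
  L[3][0] = (6) / L[0][0] = 3.
  L[3][1] = (-3) / L[1][1] = -1.
  L[3][2] = (4) / L[2][2] = 2.
Step 4: L[3][3] = √(9) = 3.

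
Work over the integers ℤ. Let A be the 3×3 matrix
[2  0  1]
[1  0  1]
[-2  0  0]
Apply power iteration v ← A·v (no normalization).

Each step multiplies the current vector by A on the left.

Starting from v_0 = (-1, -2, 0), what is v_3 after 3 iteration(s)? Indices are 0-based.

v_3 = (0, 2, 4)

v_0 = (-1, -2, 0).
v_1 = A·v_0 = (-2, -1, 2).
v_2 = A·v_1 = (-2, 0, 4).
v_3 = A·v_2 = (0, 2, 4).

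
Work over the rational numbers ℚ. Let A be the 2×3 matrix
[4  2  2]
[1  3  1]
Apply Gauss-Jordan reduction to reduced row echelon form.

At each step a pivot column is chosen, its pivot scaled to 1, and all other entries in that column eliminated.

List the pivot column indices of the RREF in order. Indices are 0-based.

step 1: normalize row 0 (÷4) = (1, 1/2, 1/2)
  row 1: subtract 1×row0 = (0, 5/2, 1/2)
step 2: normalize row 1 (÷5/2) = (0, 1, 1/5)
  row 0: subtract 1/2×row1 = (1, 0, 2/5)

pivot columns: 0, 1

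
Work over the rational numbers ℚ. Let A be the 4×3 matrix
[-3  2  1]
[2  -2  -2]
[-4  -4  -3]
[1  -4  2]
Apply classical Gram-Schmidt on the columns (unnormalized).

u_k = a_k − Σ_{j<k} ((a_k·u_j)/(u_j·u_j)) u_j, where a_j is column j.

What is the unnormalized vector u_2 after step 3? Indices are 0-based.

Step 1: u_0 = a_0 = (-3, 2, -4, 1).
Step 2: u_1 = a_1 − (1/15)·u_0 = (11/5, -32/15, -56/15, -61/15).
Step 3: u_2 = a_2 − (7/30)·u_0 − (11/46)·u_1 = (27/23, -45/23, -27/23, 63/23).

u_2 = (27/23, -45/23, -27/23, 63/23)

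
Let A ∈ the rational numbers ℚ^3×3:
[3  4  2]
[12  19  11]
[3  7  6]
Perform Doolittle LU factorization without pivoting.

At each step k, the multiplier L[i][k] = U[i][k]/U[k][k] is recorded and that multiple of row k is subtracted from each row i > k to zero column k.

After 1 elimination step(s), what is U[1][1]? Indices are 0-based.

U[1][1] = 3

[col 0] pivot 3
  R1 -= 4*R0 → (0, 3, 3)  (L[1][0] := 4)
  R2 -= 1*R0 → (0, 3, 4)  (L[2][0] := 1)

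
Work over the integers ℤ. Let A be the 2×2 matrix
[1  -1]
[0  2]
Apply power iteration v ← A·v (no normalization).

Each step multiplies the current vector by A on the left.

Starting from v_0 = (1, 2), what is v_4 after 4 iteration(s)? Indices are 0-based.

v_0 = (1, 2).
v_1 = A·v_0 = (-1, 4).
v_2 = A·v_1 = (-5, 8).
v_3 = A·v_2 = (-13, 16).
v_4 = A·v_3 = (-29, 32).

v_4 = (-29, 32)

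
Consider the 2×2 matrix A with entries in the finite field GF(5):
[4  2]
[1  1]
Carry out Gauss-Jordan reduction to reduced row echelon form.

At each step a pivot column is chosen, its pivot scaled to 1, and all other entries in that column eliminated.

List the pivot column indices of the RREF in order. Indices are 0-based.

step 1: normalize row 0 (÷4) = (1, 3)
  row 1: subtract 1×row0 = (0, 3)
step 2: normalize row 1 (÷3) = (0, 1)
  row 0: subtract 3×row1 = (1, 0)

pivot columns: 0, 1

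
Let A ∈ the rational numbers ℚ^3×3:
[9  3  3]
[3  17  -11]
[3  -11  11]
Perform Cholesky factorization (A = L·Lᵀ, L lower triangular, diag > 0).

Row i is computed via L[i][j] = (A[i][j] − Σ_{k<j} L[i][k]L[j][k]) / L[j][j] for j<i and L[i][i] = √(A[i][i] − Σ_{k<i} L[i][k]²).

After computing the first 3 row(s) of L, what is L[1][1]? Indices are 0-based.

Step 1: L[0][0] = √(9) = 3.
  L[1][0] = (3) / L[0][0] = 1.
Step 2: L[1][1] = √(16) = 4.
  L[2][0] = (3) / L[0][0] = 1.
  L[2][1] = (-12) / L[1][1] = -3.
Step 3: L[2][2] = √(1) = 1.

L[1][1] = 4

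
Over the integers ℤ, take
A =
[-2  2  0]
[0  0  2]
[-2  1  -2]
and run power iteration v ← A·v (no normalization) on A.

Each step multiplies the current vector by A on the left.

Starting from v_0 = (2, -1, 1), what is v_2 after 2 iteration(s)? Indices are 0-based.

v_0 = (2, -1, 1).
v_1 = A·v_0 = (-6, 2, -7).
v_2 = A·v_1 = (16, -14, 28).

v_2 = (16, -14, 28)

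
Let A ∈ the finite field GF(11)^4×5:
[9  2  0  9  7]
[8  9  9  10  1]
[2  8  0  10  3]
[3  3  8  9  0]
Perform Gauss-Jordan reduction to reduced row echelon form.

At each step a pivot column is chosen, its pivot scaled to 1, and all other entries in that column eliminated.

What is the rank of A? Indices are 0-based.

step 1: normalize row 0 (÷9) = (1, 10, 0, 1, 2)
  row 1: subtract 8×row0 = (0, 6, 9, 2, 7)
  row 2: subtract 2×row0 = (0, 10, 0, 8, 10)
  row 3: subtract 3×row0 = (0, 6, 8, 6, 5)
step 2: normalize row 1 (÷6) = (0, 1, 7, 4, 3)
  row 0: subtract 10×row1 = (1, 0, 7, 5, 5)
  row 2: subtract 10×row1 = (0, 0, 7, 1, 2)
  row 3: subtract 6×row1 = (0, 0, 10, 4, 9)
step 3: normalize row 2 (÷7) = (0, 0, 1, 8, 5)
  row 0: subtract 7×row2 = (1, 0, 0, 4, 3)
  row 1: subtract 7×row2 = (0, 1, 0, 3, 1)
  row 3: subtract 10×row2 = (0, 0, 0, 1, 3)
step 4: normalize row 3 (÷1) = (0, 0, 0, 1, 3)
  row 0: subtract 4×row3 = (1, 0, 0, 0, 2)
  row 1: subtract 3×row3 = (0, 1, 0, 0, 3)
  row 2: subtract 8×row3 = (0, 0, 1, 0, 3)

rank = 4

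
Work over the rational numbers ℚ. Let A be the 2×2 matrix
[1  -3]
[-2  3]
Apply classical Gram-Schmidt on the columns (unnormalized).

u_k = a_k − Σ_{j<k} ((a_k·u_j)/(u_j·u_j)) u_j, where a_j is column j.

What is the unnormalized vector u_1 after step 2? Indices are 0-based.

u_1 = (-6/5, -3/5)

Step 1: u_0 = a_0 = (1, -2).
Step 2: u_1 = a_1 − (-9/5)·u_0 = (-6/5, -3/5).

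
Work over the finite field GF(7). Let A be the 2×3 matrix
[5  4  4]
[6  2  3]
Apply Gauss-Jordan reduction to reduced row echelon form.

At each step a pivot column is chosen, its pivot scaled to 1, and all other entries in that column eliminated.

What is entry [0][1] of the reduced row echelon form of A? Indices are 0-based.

pivot(0,0)=5: scale R0 → (1, 5, 5)
  clear (1,0): R1 −= (6)R0 → (0, 0, 1)
col 1: no nonzero at/below row 1; advance.
pivot(1,2)=1: scale R1 → (0, 0, 1)
  clear (0,2): R0 −= (5)R1 → (1, 5, 0)

M[0][1] = 5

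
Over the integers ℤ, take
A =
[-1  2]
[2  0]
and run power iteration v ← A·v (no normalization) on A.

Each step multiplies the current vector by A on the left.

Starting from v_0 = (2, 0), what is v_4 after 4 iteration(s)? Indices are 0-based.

v_4 = (58, -36)

v_0 = (2, 0).
v_1 = A·v_0 = (-2, 4).
v_2 = A·v_1 = (10, -4).
v_3 = A·v_2 = (-18, 20).
v_4 = A·v_3 = (58, -36).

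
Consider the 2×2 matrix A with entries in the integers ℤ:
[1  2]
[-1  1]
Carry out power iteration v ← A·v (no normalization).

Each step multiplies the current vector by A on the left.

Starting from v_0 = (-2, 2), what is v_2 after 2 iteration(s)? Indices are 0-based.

v_2 = (10, 2)

v_0 = (-2, 2).
v_1 = A·v_0 = (2, 4).
v_2 = A·v_1 = (10, 2).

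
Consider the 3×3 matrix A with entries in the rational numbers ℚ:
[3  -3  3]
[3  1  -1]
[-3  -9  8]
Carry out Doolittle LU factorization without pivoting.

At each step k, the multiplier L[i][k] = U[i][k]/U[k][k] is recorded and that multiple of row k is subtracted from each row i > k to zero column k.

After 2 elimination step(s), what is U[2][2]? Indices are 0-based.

k=0: U[0][0]=3
  eliminate (1,0): mult=1, new row 1: (0, 4, -4); set L[1][0]=1
  eliminate (2,0): mult=-1, new row 2: (0, -12, 11); set L[2][0]=-1
k=1: U[1][1]=4
  eliminate (2,1): mult=-3, new row 2: (0, 0, -1); set L[2][1]=-3

U[2][2] = -1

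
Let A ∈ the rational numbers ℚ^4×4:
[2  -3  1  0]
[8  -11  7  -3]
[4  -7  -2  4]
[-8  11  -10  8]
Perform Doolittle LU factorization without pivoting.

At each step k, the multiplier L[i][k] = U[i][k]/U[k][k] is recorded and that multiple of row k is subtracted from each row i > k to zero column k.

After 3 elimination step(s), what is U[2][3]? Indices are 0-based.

U[2][3] = 1

[col 0] pivot 2
  R1 -= 4*R0 → (0, 1, 3, -3)  (L[1][0] := 4)
  R2 -= 2*R0 → (0, -1, -4, 4)  (L[2][0] := 2)
  R3 -= -4*R0 → (0, -1, -6, 8)  (L[3][0] := -4)
[col 1] pivot 1
  R2 -= -1*R1 → (0, 0, -1, 1)  (L[2][1] := -1)
  R3 -= -1*R1 → (0, 0, -3, 5)  (L[3][1] := -1)
[col 2] pivot -1
  R3 -= 3*R2 → (0, 0, 0, 2)  (L[3][2] := 3)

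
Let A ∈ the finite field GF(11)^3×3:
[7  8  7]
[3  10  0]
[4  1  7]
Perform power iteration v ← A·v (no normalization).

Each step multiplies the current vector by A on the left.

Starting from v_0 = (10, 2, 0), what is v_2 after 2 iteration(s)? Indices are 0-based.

v_2 = (9, 10, 6)

v_0 = (10, 2, 0).
v_1 = A·v_0 = (9, 6, 9).
v_2 = A·v_1 = (9, 10, 6).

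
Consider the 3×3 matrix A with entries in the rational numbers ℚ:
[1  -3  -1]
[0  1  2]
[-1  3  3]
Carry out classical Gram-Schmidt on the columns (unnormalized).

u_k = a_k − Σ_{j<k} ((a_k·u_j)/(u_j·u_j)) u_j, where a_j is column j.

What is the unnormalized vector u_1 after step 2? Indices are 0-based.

u_1 = (0, 1, 0)

Step 1: u_0 = a_0 = (1, 0, -1).
Step 2: u_1 = a_1 − (-3)·u_0 = (0, 1, 0).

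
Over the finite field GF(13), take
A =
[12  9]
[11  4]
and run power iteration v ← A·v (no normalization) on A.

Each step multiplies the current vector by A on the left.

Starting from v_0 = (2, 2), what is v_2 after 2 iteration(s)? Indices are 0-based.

v_2 = (7, 10)

v_0 = (2, 2).
v_1 = A·v_0 = (3, 4).
v_2 = A·v_1 = (7, 10).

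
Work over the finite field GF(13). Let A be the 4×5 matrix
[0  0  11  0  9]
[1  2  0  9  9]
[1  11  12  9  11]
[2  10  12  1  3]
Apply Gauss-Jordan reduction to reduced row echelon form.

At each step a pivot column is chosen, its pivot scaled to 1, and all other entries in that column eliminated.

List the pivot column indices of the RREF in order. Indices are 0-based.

[1] R0 <-> R1
[1] R0 /= 1  ⇒  (1, 2, 0, 9, 9)
     R2 -= 1·R0  ⇒  (0, 9, 12, 0, 2)
     R3 -= 2·R0  ⇒  (0, 6, 12, 9, 11)
[2] R1 <-> R2
[2] R1 /= 9  ⇒  (0, 1, 10, 0, 6)
     R0 -= 2·R1  ⇒  (1, 0, 6, 9, 10)
     R3 -= 6·R1  ⇒  (0, 0, 4, 9, 1)
[3] R2 /= 11  ⇒  (0, 0, 1, 0, 2)
     R0 -= 6·R2  ⇒  (1, 0, 0, 9, 11)
     R1 -= 10·R2  ⇒  (0, 1, 0, 0, 12)
     R3 -= 4·R2  ⇒  (0, 0, 0, 9, 6)
[4] R3 /= 9  ⇒  (0, 0, 0, 1, 5)
     R0 -= 9·R3  ⇒  (1, 0, 0, 0, 5)

pivot columns: 0, 1, 2, 3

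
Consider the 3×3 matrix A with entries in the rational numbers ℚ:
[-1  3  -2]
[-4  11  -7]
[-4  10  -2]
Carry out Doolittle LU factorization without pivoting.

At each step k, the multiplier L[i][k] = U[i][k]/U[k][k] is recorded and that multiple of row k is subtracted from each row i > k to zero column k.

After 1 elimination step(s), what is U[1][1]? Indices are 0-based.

U[1][1] = -1

k=0: U[0][0]=-1
  eliminate (1,0): mult=4, new row 1: (0, -1, 1); set L[1][0]=4
  eliminate (2,0): mult=4, new row 2: (0, -2, 6); set L[2][0]=4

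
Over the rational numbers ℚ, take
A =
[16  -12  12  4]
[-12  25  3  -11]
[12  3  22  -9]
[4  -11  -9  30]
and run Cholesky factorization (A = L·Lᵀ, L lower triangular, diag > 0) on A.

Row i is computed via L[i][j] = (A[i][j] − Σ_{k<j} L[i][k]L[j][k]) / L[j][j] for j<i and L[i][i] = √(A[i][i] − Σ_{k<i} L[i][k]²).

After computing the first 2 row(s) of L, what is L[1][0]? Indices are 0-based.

Step 1: L[0][0] = √(16) = 4.
  L[1][0] = (-12) / L[0][0] = -3.
Step 2: L[1][1] = √(16) = 4.

L[1][0] = -3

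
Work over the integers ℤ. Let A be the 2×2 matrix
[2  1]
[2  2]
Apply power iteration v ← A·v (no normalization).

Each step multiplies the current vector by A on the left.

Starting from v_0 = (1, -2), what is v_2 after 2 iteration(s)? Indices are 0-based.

v_2 = (-2, -4)

v_0 = (1, -2).
v_1 = A·v_0 = (0, -2).
v_2 = A·v_1 = (-2, -4).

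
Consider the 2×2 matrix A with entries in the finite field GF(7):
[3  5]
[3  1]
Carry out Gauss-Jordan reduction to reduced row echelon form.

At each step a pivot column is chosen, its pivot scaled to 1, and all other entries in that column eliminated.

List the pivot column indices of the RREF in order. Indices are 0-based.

pivot columns: 0, 1

pivot(0,0)=3: scale R0 → (1, 4)
  clear (1,0): R1 −= (3)R0 → (0, 3)
pivot(1,1)=3: scale R1 → (0, 1)
  clear (0,1): R0 −= (4)R1 → (1, 0)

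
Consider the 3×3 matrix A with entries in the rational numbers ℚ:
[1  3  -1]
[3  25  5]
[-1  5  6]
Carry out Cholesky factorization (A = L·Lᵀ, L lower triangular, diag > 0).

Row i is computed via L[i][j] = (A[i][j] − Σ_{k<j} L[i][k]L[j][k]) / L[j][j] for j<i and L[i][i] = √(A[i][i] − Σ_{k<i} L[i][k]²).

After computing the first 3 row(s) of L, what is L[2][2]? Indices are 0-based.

Step 1: L[0][0] = √(1) = 1.
  L[1][0] = (3) / L[0][0] = 3.
Step 2: L[1][1] = √(16) = 4.
  L[2][0] = (-1) / L[0][0] = -1.
  L[2][1] = (8) / L[1][1] = 2.
Step 3: L[2][2] = √(1) = 1.

L[2][2] = 1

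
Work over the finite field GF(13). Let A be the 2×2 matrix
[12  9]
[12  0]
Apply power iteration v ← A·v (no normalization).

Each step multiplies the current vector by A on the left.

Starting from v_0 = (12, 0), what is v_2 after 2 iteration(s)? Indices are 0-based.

v_0 = (12, 0).
v_1 = A·v_0 = (1, 1).
v_2 = A·v_1 = (8, 12).

v_2 = (8, 12)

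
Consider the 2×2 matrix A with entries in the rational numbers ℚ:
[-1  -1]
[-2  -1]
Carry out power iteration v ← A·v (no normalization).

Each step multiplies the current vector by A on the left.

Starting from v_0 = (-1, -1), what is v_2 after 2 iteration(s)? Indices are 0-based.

v_2 = (-5, -7)

v_0 = (-1, -1).
v_1 = A·v_0 = (2, 3).
v_2 = A·v_1 = (-5, -7).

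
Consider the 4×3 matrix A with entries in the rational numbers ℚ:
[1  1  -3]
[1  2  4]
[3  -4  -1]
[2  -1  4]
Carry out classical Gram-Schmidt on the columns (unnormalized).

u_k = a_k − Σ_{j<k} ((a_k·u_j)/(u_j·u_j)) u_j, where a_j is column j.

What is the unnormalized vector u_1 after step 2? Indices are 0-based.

u_1 = (26/15, 41/15, -9/5, 7/15)

Step 1: u_0 = a_0 = (1, 1, 3, 2).
Step 2: u_1 = a_1 − (-11/15)·u_0 = (26/15, 41/15, -9/5, 7/15).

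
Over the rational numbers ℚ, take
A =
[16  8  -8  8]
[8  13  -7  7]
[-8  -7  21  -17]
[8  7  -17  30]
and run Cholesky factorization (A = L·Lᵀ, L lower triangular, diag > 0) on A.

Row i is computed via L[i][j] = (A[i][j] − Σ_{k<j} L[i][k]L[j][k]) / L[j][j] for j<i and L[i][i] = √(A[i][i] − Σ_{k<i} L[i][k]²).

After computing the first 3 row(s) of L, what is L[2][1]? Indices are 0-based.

L[2][1] = -1

Step 1: L[0][0] = √(16) = 4.
  L[1][0] = (8) / L[0][0] = 2.
Step 2: L[1][1] = √(9) = 3.
  L[2][0] = (-8) / L[0][0] = -2.
  L[2][1] = (-3) / L[1][1] = -1.
Step 3: L[2][2] = √(16) = 4.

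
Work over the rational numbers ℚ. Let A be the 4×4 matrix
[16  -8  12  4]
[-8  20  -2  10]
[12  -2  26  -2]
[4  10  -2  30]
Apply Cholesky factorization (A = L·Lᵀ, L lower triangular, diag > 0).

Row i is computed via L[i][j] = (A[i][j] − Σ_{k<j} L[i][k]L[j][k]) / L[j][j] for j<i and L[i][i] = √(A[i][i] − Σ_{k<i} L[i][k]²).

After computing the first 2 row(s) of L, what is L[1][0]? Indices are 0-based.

Step 1: L[0][0] = √(16) = 4.
  L[1][0] = (-8) / L[0][0] = -2.
Step 2: L[1][1] = √(16) = 4.

L[1][0] = -2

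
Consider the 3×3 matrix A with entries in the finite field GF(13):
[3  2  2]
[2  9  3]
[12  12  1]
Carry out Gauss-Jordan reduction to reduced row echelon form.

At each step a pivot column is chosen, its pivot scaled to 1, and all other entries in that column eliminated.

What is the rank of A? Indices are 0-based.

step 1: normalize row 0 (÷3) = (1, 5, 5)
  row 1: subtract 2×row0 = (0, 12, 6)
  row 2: subtract 12×row0 = (0, 4, 6)
step 2: normalize row 1 (÷12) = (0, 1, 7)
  row 0: subtract 5×row1 = (1, 0, 9)
  row 2: subtract 4×row1 = (0, 0, 4)
step 3: normalize row 2 (÷4) = (0, 0, 1)
  row 0: subtract 9×row2 = (1, 0, 0)
  row 1: subtract 7×row2 = (0, 1, 0)

rank = 3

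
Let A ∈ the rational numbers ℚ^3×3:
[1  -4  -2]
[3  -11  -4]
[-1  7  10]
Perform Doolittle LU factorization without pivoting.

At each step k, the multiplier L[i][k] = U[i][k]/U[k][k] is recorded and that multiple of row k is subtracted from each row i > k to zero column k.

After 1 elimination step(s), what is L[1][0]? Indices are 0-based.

Step 1: pivot at (0,0) is 1.
  row1 ← row1 − (3)·row0  ⇒  L[1][0]=3, U row1=(0, 1, 2)
  row2 ← row2 − (-1)·row0  ⇒  L[2][0]=-1, U row2=(0, 3, 8)

L[1][0] = 3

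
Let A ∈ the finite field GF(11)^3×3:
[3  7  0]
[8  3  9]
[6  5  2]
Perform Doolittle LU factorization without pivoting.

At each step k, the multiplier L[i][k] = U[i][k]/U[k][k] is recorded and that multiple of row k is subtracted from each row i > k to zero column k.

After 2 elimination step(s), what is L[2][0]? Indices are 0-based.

L[2][0] = 2

[col 0] pivot 3
  R1 -= 10*R0 → (0, 10, 9)  (L[1][0] := 10)
  R2 -= 2*R0 → (0, 2, 2)  (L[2][0] := 2)
[col 1] pivot 10
  R2 -= 9*R1 → (0, 0, 9)  (L[2][1] := 9)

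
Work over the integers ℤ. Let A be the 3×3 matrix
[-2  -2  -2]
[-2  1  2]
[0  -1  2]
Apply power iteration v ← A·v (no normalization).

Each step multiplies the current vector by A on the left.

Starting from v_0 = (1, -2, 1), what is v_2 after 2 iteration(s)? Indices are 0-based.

v_2 = (-4, 6, 10)

v_0 = (1, -2, 1).
v_1 = A·v_0 = (0, -2, 4).
v_2 = A·v_1 = (-4, 6, 10).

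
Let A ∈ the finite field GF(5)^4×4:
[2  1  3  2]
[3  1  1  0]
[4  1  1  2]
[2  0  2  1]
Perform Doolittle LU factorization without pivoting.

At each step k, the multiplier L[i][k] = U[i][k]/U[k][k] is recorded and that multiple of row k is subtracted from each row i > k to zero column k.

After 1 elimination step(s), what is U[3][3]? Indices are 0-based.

U[3][3] = 4

k=0: U[0][0]=2
  eliminate (1,0): mult=4, new row 1: (0, 2, 4, 2); set L[1][0]=4
  eliminate (2,0): mult=2, new row 2: (0, 4, 0, 3); set L[2][0]=2
  eliminate (3,0): mult=1, new row 3: (0, 4, 4, 4); set L[3][0]=1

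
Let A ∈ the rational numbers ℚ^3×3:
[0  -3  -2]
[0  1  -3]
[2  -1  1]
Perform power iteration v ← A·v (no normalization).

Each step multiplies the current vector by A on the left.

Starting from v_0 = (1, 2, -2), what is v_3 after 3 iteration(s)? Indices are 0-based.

v_3 = (-14, 56, -68)

v_0 = (1, 2, -2).
v_1 = A·v_0 = (-2, 8, -2).
v_2 = A·v_1 = (-20, 14, -14).
v_3 = A·v_2 = (-14, 56, -68).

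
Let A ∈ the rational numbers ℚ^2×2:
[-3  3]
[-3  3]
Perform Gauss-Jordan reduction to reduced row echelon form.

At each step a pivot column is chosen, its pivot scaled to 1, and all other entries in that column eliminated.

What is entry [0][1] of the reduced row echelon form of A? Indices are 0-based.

M[0][1] = -1

pivot(0,0)=-3: scale R0 → (1, -1)
  clear (1,0): R1 −= (-3)R0 → (0, 0)
col 1: no nonzero at/below row 1; advance.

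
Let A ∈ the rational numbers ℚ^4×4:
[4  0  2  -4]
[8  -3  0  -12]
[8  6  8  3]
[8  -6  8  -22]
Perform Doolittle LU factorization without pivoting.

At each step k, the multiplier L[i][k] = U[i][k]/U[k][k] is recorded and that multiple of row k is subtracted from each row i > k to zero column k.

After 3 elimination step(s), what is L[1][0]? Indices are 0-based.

L[1][0] = 2

k=0: U[0][0]=4
  eliminate (1,0): mult=2, new row 1: (0, -3, -4, -4); set L[1][0]=2
  eliminate (2,0): mult=2, new row 2: (0, 6, 4, 11); set L[2][0]=2
  eliminate (3,0): mult=2, new row 3: (0, -6, 4, -14); set L[3][0]=2
k=1: U[1][1]=-3
  eliminate (2,1): mult=-2, new row 2: (0, 0, -4, 3); set L[2][1]=-2
  eliminate (3,1): mult=2, new row 3: (0, 0, 12, -6); set L[3][1]=2
k=2: U[2][2]=-4
  eliminate (3,2): mult=-3, new row 3: (0, 0, 0, 3); set L[3][2]=-3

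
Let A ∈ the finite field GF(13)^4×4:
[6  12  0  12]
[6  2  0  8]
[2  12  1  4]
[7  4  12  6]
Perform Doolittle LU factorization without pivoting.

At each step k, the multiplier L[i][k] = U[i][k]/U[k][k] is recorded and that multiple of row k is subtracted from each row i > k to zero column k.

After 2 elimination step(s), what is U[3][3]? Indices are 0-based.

U[3][3] = 9

Step 1: pivot at (0,0) is 6.
  row1 ← row1 − (1)·row0  ⇒  L[1][0]=1, U row1=(0, 3, 0, 9)
  row2 ← row2 − (9)·row0  ⇒  L[2][0]=9, U row2=(0, 8, 1, 0)
  row3 ← row3 − (12)·row0  ⇒  L[3][0]=12, U row3=(0, 3, 12, 5)
Step 2: pivot at (1,1) is 3.
  row2 ← row2 − (7)·row1  ⇒  L[2][1]=7, U row2=(0, 0, 1, 2)
  row3 ← row3 − (1)·row1  ⇒  L[3][1]=1, U row3=(0, 0, 12, 9)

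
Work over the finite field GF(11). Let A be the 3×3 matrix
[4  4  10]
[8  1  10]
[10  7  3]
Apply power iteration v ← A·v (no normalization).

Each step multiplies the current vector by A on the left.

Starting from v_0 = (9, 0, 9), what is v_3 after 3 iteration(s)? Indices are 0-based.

v_3 = (8, 10, 7)

v_0 = (9, 0, 9).
v_1 = A·v_0 = (5, 8, 7).
v_2 = A·v_1 = (1, 8, 6).
v_3 = A·v_2 = (8, 10, 7).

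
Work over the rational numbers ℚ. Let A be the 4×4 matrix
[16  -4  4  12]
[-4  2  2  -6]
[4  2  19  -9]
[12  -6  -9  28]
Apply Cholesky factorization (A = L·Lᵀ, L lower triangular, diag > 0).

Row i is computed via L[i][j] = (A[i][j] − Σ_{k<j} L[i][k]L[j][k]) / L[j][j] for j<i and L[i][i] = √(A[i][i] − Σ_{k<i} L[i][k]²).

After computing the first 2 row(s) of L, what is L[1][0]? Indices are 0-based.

Step 1: L[0][0] = √(16) = 4.
  L[1][0] = (-4) / L[0][0] = -1.
Step 2: L[1][1] = √(1) = 1.

L[1][0] = -1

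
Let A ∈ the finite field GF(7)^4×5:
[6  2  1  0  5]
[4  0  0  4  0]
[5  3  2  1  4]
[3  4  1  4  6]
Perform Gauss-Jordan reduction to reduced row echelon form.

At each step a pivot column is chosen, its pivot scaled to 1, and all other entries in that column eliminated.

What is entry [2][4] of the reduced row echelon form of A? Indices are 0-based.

M[2][4] = 6

pivot(0,0)=6: scale R0 → (1, 5, 6, 0, 2)
  clear (1,0): R1 −= (4)R0 → (0, 1, 4, 4, 6)
  clear (2,0): R2 −= (5)R0 → (0, 6, 0, 1, 1)
  clear (3,0): R3 −= (3)R0 → (0, 3, 4, 4, 0)
pivot(1,1)=1: scale R1 → (0, 1, 4, 4, 6)
  clear (0,1): R0 −= (5)R1 → (1, 0, 0, 1, 0)
  clear (2,1): R2 −= (6)R1 → (0, 0, 4, 5, 0)
  clear (3,1): R3 −= (3)R1 → (0, 0, 6, 6, 3)
pivot(2,2)=4: scale R2 → (0, 0, 1, 3, 0)
  clear (1,2): R1 −= (4)R2 → (0, 1, 0, 6, 6)
  clear (3,2): R3 −= (6)R2 → (0, 0, 0, 2, 3)
pivot(3,3)=2: scale R3 → (0, 0, 0, 1, 5)
  clear (0,3): R0 −= (1)R3 → (1, 0, 0, 0, 2)
  clear (1,3): R1 −= (6)R3 → (0, 1, 0, 0, 4)
  clear (2,3): R2 −= (3)R3 → (0, 0, 1, 0, 6)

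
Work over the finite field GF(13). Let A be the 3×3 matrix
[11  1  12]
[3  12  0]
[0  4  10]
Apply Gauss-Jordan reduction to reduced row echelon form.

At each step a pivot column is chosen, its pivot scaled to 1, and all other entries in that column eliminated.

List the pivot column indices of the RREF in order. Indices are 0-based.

pivot columns: 0, 1, 2

pivot(0,0)=11: scale R0 → (1, 6, 7)
  clear (1,0): R1 −= (3)R0 → (0, 7, 5)
pivot(1,1)=7: scale R1 → (0, 1, 10)
  clear (0,1): R0 −= (6)R1 → (1, 0, 12)
  clear (2,1): R2 −= (4)R1 → (0, 0, 9)
pivot(2,2)=9: scale R2 → (0, 0, 1)
  clear (0,2): R0 −= (12)R2 → (1, 0, 0)
  clear (1,2): R1 −= (10)R2 → (0, 1, 0)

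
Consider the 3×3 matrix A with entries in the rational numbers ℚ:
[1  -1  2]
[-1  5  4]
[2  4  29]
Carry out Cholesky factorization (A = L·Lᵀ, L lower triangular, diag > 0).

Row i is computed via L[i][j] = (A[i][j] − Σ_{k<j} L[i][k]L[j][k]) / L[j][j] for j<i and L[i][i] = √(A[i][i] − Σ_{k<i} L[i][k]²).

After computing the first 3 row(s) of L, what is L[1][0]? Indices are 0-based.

L[1][0] = -1

Step 1: L[0][0] = √(1) = 1.
  L[1][0] = (-1) / L[0][0] = -1.
Step 2: L[1][1] = √(4) = 2.
  L[2][0] = (2) / L[0][0] = 2.
  L[2][1] = (6) / L[1][1] = 3.
Step 3: L[2][2] = √(16) = 4.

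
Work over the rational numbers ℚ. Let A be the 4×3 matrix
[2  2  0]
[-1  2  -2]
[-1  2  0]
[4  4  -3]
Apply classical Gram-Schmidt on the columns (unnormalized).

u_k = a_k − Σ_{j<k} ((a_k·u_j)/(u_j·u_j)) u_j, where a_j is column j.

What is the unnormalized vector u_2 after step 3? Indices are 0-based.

Step 1: u_0 = a_0 = (2, -1, -1, 4).
Step 2: u_1 = a_1 − (8/11)·u_0 = (6/11, 30/11, 30/11, 12/11).
Step 3: u_2 = a_2 − (-5/11)·u_0 − (-8/15)·u_1 = (6/5, -1, 1, -3/5).

u_2 = (6/5, -1, 1, -3/5)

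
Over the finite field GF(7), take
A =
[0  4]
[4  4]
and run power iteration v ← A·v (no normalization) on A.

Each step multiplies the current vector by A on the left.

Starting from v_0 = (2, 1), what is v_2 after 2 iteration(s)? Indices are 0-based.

v_2 = (6, 1)

v_0 = (2, 1).
v_1 = A·v_0 = (4, 5).
v_2 = A·v_1 = (6, 1).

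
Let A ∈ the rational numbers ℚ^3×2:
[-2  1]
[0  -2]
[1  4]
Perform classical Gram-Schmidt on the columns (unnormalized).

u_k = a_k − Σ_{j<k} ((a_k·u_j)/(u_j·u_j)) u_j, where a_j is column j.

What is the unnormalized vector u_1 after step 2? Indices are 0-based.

u_1 = (9/5, -2, 18/5)

Step 1: u_0 = a_0 = (-2, 0, 1).
Step 2: u_1 = a_1 − (2/5)·u_0 = (9/5, -2, 18/5).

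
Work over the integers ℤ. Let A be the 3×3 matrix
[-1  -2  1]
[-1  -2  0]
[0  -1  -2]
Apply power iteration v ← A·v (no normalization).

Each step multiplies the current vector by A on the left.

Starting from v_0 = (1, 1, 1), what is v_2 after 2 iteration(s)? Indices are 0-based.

v_2 = (5, 8, 9)

v_0 = (1, 1, 1).
v_1 = A·v_0 = (-2, -3, -3).
v_2 = A·v_1 = (5, 8, 9).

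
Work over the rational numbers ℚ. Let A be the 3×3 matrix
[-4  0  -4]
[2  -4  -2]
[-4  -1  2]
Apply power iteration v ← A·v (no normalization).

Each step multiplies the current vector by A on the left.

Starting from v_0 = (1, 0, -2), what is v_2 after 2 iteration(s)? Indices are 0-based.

v_2 = (16, 0, -38)

v_0 = (1, 0, -2).
v_1 = A·v_0 = (4, 6, -8).
v_2 = A·v_1 = (16, 0, -38).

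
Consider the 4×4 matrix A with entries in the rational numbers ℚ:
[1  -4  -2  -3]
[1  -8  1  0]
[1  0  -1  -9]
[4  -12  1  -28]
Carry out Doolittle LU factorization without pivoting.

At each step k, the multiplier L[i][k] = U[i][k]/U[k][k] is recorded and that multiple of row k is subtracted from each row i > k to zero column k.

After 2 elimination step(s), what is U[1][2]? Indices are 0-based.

k=0: U[0][0]=1
  eliminate (1,0): mult=1, new row 1: (0, -4, 3, 3); set L[1][0]=1
  eliminate (2,0): mult=1, new row 2: (0, 4, 1, -6); set L[2][0]=1
  eliminate (3,0): mult=4, new row 3: (0, 4, 9, -16); set L[3][0]=4
k=1: U[1][1]=-4
  eliminate (2,1): mult=-1, new row 2: (0, 0, 4, -3); set L[2][1]=-1
  eliminate (3,1): mult=-1, new row 3: (0, 0, 12, -13); set L[3][1]=-1

U[1][2] = 3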